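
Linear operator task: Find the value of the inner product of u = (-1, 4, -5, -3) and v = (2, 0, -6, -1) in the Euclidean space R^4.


Computing the standard inner product <u, v> = sum u_i * v_i
= -1*2 + 4*0 + -5*-6 + -3*-1
= -2 + 0 + 30 + 3
= 31

31


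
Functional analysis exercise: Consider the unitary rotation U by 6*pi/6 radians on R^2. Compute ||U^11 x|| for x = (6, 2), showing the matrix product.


U is a rotation by theta = 6*pi/6
U^11 = rotation by 11*theta = 66*pi/6 = 6*pi/6 (mod 2*pi)
cos(6*pi/6) = -1.0000, sin(6*pi/6) = 0.0000
U^11 x = (-1.0000 * 6 - 0.0000 * 2, 0.0000 * 6 + -1.0000 * 2)
= (-6.0000, -2.0000)
||U^11 x|| = sqrt((-6.0000)^2 + (-2.0000)^2) = sqrt(40.0000) = 6.3246

6.3246


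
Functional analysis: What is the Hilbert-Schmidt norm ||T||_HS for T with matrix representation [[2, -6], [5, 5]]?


The Hilbert-Schmidt norm is sqrt(sum of squares of all entries).
Sum of squares = 2^2 + (-6)^2 + 5^2 + 5^2
= 4 + 36 + 25 + 25 = 90
||T||_HS = sqrt(90) = 9.4868

9.4868


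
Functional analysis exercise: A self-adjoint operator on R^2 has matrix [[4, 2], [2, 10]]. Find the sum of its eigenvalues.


For a self-adjoint (symmetric) matrix, the eigenvalues are real.
The sum of eigenvalues equals the trace of the matrix.
trace = 4 + 10 = 14

14


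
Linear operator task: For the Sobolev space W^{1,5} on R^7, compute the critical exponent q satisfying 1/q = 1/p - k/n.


Using the Sobolev embedding formula: 1/q = 1/p - k/n
1/q = 1/5 - 1/7 = 2/35
q = 1/(2/35) = 35/2 = 17.5000

17.5000


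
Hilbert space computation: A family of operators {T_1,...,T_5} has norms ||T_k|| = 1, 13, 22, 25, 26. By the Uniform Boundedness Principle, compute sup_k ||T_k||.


By the Uniform Boundedness Principle, the supremum of norms is finite.
sup_k ||T_k|| = max(1, 13, 22, 25, 26) = 26

26


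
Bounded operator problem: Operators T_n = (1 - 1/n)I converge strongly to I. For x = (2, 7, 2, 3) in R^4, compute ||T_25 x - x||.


T_25 x - x = (1 - 1/25)x - x = -x/25
||x|| = sqrt(66) = 8.1240
||T_25 x - x|| = ||x||/25 = 8.1240/25 = 0.3250

0.3250


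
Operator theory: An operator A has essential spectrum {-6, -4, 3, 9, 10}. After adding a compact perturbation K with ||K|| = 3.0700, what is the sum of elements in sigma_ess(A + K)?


By Weyl's theorem, the essential spectrum is invariant under compact perturbations.
sigma_ess(A + K) = sigma_ess(A) = {-6, -4, 3, 9, 10}
Sum = -6 + -4 + 3 + 9 + 10 = 12

12


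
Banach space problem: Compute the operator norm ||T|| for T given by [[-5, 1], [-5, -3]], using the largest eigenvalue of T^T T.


A^T A = [[50, 10], [10, 10]]
trace(A^T A) = 60, det(A^T A) = 400
discriminant = 60^2 - 4*400 = 2000
Largest eigenvalue of A^T A = (trace + sqrt(disc))/2 = 52.3607
||T|| = sqrt(52.3607) = 7.2361

7.2361


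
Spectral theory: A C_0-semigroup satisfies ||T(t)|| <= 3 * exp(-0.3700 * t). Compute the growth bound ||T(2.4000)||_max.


||T(2.4000)|| <= 3 * exp(-0.3700 * 2.4000)
= 3 * exp(-0.8880)
= 3 * 0.4115
= 1.2344

1.2344


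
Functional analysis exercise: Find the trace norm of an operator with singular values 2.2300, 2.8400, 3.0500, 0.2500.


The nuclear norm is the sum of all singular values.
||T||_1 = 2.2300 + 2.8400 + 3.0500 + 0.2500
= 8.3700

8.3700


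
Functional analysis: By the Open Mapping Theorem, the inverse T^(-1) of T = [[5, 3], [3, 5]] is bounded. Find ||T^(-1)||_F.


det(T) = 5*5 - 3*3 = 16
T^(-1) = (1/16) * [[5, -3], [-3, 5]] = [[0.3125, -0.1875], [-0.1875, 0.3125]]
||T^(-1)||_F^2 = 0.3125^2 + (-0.1875)^2 + (-0.1875)^2 + 0.3125^2 = 0.2656
||T^(-1)||_F = sqrt(0.2656) = 0.5154

0.5154


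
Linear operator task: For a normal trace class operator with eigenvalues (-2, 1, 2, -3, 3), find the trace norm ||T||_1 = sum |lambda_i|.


For a normal operator, singular values equal |eigenvalues|.
Trace norm = sum |lambda_i| = 2 + 1 + 2 + 3 + 3
= 11

11


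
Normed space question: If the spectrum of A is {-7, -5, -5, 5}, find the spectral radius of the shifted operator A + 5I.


Spectrum of A + 5I = {-2, 0, 0, 10}
Spectral radius = max |lambda| over the shifted spectrum
= max(2, 0, 0, 10) = 10

10


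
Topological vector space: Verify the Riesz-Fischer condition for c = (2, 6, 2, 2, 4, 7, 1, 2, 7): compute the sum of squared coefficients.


sum |c_n|^2 = 2^2 + 6^2 + 2^2 + 2^2 + 4^2 + 7^2 + 1^2 + 2^2 + 7^2
= 4 + 36 + 4 + 4 + 16 + 49 + 1 + 4 + 49
= 167

167


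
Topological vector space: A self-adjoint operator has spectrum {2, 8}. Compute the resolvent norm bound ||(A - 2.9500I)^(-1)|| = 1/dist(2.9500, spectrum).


dist(2.9500, {2, 8}) = min(|2.9500 - 2|, |2.9500 - 8|)
= min(0.9500, 5.0500) = 0.9500
Resolvent bound = 1/0.9500 = 1.0526

1.0526


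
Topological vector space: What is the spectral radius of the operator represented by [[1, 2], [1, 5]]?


For a 2x2 matrix, eigenvalues satisfy lambda^2 - (trace)*lambda + det = 0
trace = 1 + 5 = 6
det = 1*5 - 2*1 = 3
discriminant = 6^2 - 4*(3) = 24
spectral radius = max |eigenvalue| = 5.4495

5.4495


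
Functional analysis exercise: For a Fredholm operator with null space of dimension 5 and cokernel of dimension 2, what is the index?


The Fredholm index is defined as ind(T) = dim(ker T) - dim(coker T)
= 5 - 2
= 3

3


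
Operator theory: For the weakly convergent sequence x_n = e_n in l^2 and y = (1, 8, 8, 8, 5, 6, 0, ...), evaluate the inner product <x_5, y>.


x_5 = e_5 is the standard basis vector with 1 in position 5.
<x_5, y> = y_5 = 5
As n -> infinity, <x_n, y> -> 0, confirming weak convergence of (x_n) to 0.

5


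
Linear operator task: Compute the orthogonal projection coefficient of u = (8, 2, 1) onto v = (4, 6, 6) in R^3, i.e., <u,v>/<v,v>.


Computing <u,v> = 8*4 + 2*6 + 1*6 = 50
Computing <v,v> = 4^2 + 6^2 + 6^2 = 88
Projection coefficient = 50/88 = 0.5682

0.5682


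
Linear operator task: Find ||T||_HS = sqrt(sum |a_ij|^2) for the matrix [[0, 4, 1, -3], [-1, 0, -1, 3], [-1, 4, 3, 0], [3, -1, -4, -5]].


The Hilbert-Schmidt norm is sqrt(sum of squares of all entries).
Sum of squares = 0^2 + 4^2 + 1^2 + (-3)^2 + (-1)^2 + 0^2 + (-1)^2 + 3^2 + (-1)^2 + 4^2 + 3^2 + 0^2 + 3^2 + (-1)^2 + (-4)^2 + (-5)^2
= 0 + 16 + 1 + 9 + 1 + 0 + 1 + 9 + 1 + 16 + 9 + 0 + 9 + 1 + 16 + 25 = 114
||T||_HS = sqrt(114) = 10.6771

10.6771


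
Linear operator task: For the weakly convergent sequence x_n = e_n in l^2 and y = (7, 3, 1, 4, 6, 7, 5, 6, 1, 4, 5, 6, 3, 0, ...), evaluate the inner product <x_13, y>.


x_13 = e_13 is the standard basis vector with 1 in position 13.
<x_13, y> = y_13 = 3
As n -> infinity, <x_n, y> -> 0, confirming weak convergence of (x_n) to 0.

3


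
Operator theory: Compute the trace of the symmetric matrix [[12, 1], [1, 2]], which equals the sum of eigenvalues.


For a self-adjoint (symmetric) matrix, the eigenvalues are real.
The sum of eigenvalues equals the trace of the matrix.
trace = 12 + 2 = 14

14


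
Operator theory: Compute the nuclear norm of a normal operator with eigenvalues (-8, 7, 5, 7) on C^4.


For a normal operator, singular values equal |eigenvalues|.
Trace norm = sum |lambda_i| = 8 + 7 + 5 + 7
= 27

27


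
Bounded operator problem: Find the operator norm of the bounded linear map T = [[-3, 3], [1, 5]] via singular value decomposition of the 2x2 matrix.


A^T A = [[10, -4], [-4, 34]]
trace(A^T A) = 44, det(A^T A) = 324
discriminant = 44^2 - 4*324 = 640
Largest eigenvalue of A^T A = (trace + sqrt(disc))/2 = 34.6491
||T|| = sqrt(34.6491) = 5.8863

5.8863


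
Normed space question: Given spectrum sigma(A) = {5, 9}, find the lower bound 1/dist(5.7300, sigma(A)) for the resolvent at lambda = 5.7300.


dist(5.7300, {5, 9}) = min(|5.7300 - 5|, |5.7300 - 9|)
= min(0.7300, 3.2700) = 0.7300
Resolvent bound = 1/0.7300 = 1.3699

1.3699


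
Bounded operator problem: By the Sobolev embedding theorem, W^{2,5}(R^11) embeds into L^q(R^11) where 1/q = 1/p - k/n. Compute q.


Using the Sobolev embedding formula: 1/q = 1/p - k/n
1/q = 1/5 - 2/11 = 1/55
q = 1/(1/55) = 55

55.0000


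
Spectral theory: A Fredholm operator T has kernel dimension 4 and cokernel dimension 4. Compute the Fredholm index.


The Fredholm index is defined as ind(T) = dim(ker T) - dim(coker T)
= 4 - 4
= 0

0


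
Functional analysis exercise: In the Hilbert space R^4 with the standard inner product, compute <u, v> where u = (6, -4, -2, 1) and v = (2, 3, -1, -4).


Computing the standard inner product <u, v> = sum u_i * v_i
= 6*2 + -4*3 + -2*-1 + 1*-4
= 12 + -12 + 2 + -4
= -2

-2


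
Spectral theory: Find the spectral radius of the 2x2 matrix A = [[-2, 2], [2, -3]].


For a 2x2 matrix, eigenvalues satisfy lambda^2 - (trace)*lambda + det = 0
trace = -2 + -3 = -5
det = -2*-3 - 2*2 = 2
discriminant = (-5)^2 - 4*(2) = 17
spectral radius = max |eigenvalue| = 4.5616

4.5616


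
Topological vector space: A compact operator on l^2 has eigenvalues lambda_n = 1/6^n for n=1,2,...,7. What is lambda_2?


The eigenvalue formula gives lambda_2 = 1/6^2
= 1/36
= 0.0278

0.0278


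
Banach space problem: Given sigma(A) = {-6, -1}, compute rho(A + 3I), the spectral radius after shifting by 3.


Spectrum of A + 3I = {-3, 2}
Spectral radius = max |lambda| over the shifted spectrum
= max(3, 2) = 3

3


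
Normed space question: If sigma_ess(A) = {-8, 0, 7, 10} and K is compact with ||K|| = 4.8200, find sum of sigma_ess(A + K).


By Weyl's theorem, the essential spectrum is invariant under compact perturbations.
sigma_ess(A + K) = sigma_ess(A) = {-8, 0, 7, 10}
Sum = -8 + 0 + 7 + 10 = 9

9


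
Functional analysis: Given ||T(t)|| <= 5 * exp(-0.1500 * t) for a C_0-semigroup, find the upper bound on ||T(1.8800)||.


||T(1.8800)|| <= 5 * exp(-0.1500 * 1.8800)
= 5 * exp(-0.2820)
= 5 * 0.7543
= 3.7714

3.7714


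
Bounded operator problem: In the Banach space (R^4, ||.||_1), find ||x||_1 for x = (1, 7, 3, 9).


The l^1 norm equals the sum of absolute values of all components.
||x||_1 = 1 + 7 + 3 + 9
= 20

20.0000


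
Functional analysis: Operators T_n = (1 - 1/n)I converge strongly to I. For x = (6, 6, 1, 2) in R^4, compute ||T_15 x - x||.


T_15 x - x = (1 - 1/15)x - x = -x/15
||x|| = sqrt(77) = 8.7750
||T_15 x - x|| = ||x||/15 = 8.7750/15 = 0.5850

0.5850


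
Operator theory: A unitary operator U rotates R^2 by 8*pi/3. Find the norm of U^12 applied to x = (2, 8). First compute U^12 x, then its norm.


U is a rotation by theta = 8*pi/3
U^12 = rotation by 12*theta = 96*pi/3 = 0*pi/3 (mod 2*pi)
cos(0*pi/3) = 1.0000, sin(0*pi/3) = 0.0000
U^12 x = (1.0000 * 2 - 0.0000 * 8, 0.0000 * 2 + 1.0000 * 8)
= (2.0000, 8.0000)
||U^12 x|| = sqrt(2.0000^2 + 8.0000^2) = sqrt(68.0000) = 8.2462

8.2462


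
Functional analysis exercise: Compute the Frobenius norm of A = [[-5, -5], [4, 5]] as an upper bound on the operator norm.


||A||_F^2 = sum a_ij^2
= (-5)^2 + (-5)^2 + 4^2 + 5^2
= 25 + 25 + 16 + 25 = 91
||A||_F = sqrt(91) = 9.5394

9.5394


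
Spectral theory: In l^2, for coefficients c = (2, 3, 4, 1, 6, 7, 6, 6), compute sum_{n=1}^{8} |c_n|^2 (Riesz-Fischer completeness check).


sum |c_n|^2 = 2^2 + 3^2 + 4^2 + 1^2 + 6^2 + 7^2 + 6^2 + 6^2
= 4 + 9 + 16 + 1 + 36 + 49 + 36 + 36
= 187

187


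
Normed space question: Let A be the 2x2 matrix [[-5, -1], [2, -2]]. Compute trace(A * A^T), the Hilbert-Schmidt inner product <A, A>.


trace(A * A^T) = sum of squares of all entries
= (-5)^2 + (-1)^2 + 2^2 + (-2)^2
= 25 + 1 + 4 + 4
= 34

34


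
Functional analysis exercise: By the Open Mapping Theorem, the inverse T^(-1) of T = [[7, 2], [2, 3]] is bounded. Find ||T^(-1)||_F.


det(T) = 7*3 - 2*2 = 17
T^(-1) = (1/17) * [[3, -2], [-2, 7]] = [[0.1765, -0.1176], [-0.1176, 0.4118]]
||T^(-1)||_F^2 = 0.1765^2 + (-0.1176)^2 + (-0.1176)^2 + 0.4118^2 = 0.2284
||T^(-1)||_F = sqrt(0.2284) = 0.4779

0.4779


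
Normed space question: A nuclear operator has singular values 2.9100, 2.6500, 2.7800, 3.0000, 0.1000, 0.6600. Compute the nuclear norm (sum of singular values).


The nuclear norm is the sum of all singular values.
||T||_1 = 2.9100 + 2.6500 + 2.7800 + 3.0000 + 0.1000 + 0.6600
= 12.1000

12.1000


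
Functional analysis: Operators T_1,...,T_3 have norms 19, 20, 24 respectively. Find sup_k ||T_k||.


By the Uniform Boundedness Principle, the supremum of norms is finite.
sup_k ||T_k|| = max(19, 20, 24) = 24

24


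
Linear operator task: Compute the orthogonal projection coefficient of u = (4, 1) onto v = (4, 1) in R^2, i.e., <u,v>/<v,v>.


Computing <u,v> = 4*4 + 1*1 = 17
Computing <v,v> = 4^2 + 1^2 = 17
Projection coefficient = 17/17 = 1.0000

1.0000


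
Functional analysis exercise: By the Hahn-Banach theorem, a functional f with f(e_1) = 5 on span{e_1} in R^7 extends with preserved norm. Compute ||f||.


The norm of f is given by ||f|| = sup_{||x||=1} |f(x)|.
On span{e_1}, ||e_1|| = 1, so ||f|| = |f(e_1)| / ||e_1||
= |5| / 1 = 5.0000

5.0000


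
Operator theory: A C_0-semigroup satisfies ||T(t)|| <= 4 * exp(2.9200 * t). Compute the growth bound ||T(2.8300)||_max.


||T(2.8300)|| <= 4 * exp(2.9200 * 2.8300)
= 4 * exp(8.2636)
= 4 * 3880.0371
= 15520.1485

15520.1485


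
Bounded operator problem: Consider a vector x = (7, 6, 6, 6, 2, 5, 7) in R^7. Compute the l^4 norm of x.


The l^4 norm = (sum |x_i|^4)^(1/4)
Sum of 4th powers = 2401 + 1296 + 1296 + 1296 + 16 + 625 + 2401 = 9331
||x||_4 = (9331)^(1/4) = 9.8284

9.8284


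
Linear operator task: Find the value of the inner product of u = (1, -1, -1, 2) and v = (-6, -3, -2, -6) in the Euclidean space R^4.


Computing the standard inner product <u, v> = sum u_i * v_i
= 1*-6 + -1*-3 + -1*-2 + 2*-6
= -6 + 3 + 2 + -12
= -13

-13


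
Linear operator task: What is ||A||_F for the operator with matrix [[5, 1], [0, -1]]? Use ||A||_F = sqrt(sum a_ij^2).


||A||_F^2 = sum a_ij^2
= 5^2 + 1^2 + 0^2 + (-1)^2
= 25 + 1 + 0 + 1 = 27
||A||_F = sqrt(27) = 5.1962

5.1962


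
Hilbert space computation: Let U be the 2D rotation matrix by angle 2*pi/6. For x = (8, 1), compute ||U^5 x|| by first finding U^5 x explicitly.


U is a rotation by theta = 2*pi/6
U^5 = rotation by 5*theta = 10*pi/6
cos(10*pi/6) = 0.5000, sin(10*pi/6) = -0.8660
U^5 x = (0.5000 * 8 - -0.8660 * 1, -0.8660 * 8 + 0.5000 * 1)
= (4.8660, -6.4282)
||U^5 x|| = sqrt(4.8660^2 + (-6.4282)^2) = sqrt(65.0000) = 8.0623

8.0623


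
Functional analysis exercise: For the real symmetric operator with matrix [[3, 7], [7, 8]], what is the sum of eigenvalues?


For a self-adjoint (symmetric) matrix, the eigenvalues are real.
The sum of eigenvalues equals the trace of the matrix.
trace = 3 + 8 = 11

11


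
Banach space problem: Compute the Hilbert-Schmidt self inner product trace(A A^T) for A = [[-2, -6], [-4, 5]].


trace(A * A^T) = sum of squares of all entries
= (-2)^2 + (-6)^2 + (-4)^2 + 5^2
= 4 + 36 + 16 + 25
= 81

81


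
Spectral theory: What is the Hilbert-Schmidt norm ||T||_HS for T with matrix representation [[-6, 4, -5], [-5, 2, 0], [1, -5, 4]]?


The Hilbert-Schmidt norm is sqrt(sum of squares of all entries).
Sum of squares = (-6)^2 + 4^2 + (-5)^2 + (-5)^2 + 2^2 + 0^2 + 1^2 + (-5)^2 + 4^2
= 36 + 16 + 25 + 25 + 4 + 0 + 1 + 25 + 16 = 148
||T||_HS = sqrt(148) = 12.1655

12.1655


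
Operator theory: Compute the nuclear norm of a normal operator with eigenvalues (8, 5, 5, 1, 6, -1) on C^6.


For a normal operator, singular values equal |eigenvalues|.
Trace norm = sum |lambda_i| = 8 + 5 + 5 + 1 + 6 + 1
= 26

26


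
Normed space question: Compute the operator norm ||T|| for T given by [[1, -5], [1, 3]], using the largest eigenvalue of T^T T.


A^T A = [[2, -2], [-2, 34]]
trace(A^T A) = 36, det(A^T A) = 64
discriminant = 36^2 - 4*64 = 1040
Largest eigenvalue of A^T A = (trace + sqrt(disc))/2 = 34.1245
||T|| = sqrt(34.1245) = 5.8416

5.8416


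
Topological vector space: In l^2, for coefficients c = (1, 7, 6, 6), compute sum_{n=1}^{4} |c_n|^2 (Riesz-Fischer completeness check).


sum |c_n|^2 = 1^2 + 7^2 + 6^2 + 6^2
= 1 + 49 + 36 + 36
= 122

122


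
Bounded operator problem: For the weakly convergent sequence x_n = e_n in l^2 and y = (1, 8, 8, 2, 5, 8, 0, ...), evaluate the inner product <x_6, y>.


x_6 = e_6 is the standard basis vector with 1 in position 6.
<x_6, y> = y_6 = 8
As n -> infinity, <x_n, y> -> 0, confirming weak convergence of (x_n) to 0.

8


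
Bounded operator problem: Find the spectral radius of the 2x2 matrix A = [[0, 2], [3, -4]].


For a 2x2 matrix, eigenvalues satisfy lambda^2 - (trace)*lambda + det = 0
trace = 0 + -4 = -4
det = 0*-4 - 2*3 = -6
discriminant = (-4)^2 - 4*(-6) = 40
spectral radius = max |eigenvalue| = 5.1623

5.1623


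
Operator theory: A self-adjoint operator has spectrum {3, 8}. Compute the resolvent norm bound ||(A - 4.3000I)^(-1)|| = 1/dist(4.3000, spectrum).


dist(4.3000, {3, 8}) = min(|4.3000 - 3|, |4.3000 - 8|)
= min(1.3000, 3.7000) = 1.3000
Resolvent bound = 1/1.3000 = 0.7692

0.7692


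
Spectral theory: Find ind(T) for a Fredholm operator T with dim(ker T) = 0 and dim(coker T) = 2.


The Fredholm index is defined as ind(T) = dim(ker T) - dim(coker T)
= 0 - 2
= -2

-2


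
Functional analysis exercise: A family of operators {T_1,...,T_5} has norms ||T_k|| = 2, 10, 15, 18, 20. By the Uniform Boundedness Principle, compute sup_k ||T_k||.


By the Uniform Boundedness Principle, the supremum of norms is finite.
sup_k ||T_k|| = max(2, 10, 15, 18, 20) = 20

20


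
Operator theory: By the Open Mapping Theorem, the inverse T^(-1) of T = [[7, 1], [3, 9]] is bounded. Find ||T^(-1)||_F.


det(T) = 7*9 - 1*3 = 60
T^(-1) = (1/60) * [[9, -1], [-3, 7]] = [[0.1500, -0.0167], [-0.0500, 0.1167]]
||T^(-1)||_F^2 = 0.1500^2 + (-0.0167)^2 + (-0.0500)^2 + 0.1167^2 = 0.0389
||T^(-1)||_F = sqrt(0.0389) = 0.1972

0.1972


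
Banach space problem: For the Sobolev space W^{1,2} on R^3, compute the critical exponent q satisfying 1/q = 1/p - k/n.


Using the Sobolev embedding formula: 1/q = 1/p - k/n
1/q = 1/2 - 1/3 = 1/6
q = 1/(1/6) = 6

6.0000


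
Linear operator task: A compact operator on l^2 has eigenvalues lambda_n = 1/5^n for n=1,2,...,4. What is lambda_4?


The eigenvalue formula gives lambda_4 = 1/5^4
= 1/625
= 0.0016

0.0016


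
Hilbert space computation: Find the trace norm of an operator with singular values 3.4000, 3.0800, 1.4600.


The nuclear norm is the sum of all singular values.
||T||_1 = 3.4000 + 3.0800 + 1.4600
= 7.9400

7.9400


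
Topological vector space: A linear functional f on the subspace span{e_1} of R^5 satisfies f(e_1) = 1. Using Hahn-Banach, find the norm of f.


The norm of f is given by ||f|| = sup_{||x||=1} |f(x)|.
On span{e_1}, ||e_1|| = 1, so ||f|| = |f(e_1)| / ||e_1||
= |1| / 1 = 1.0000

1.0000


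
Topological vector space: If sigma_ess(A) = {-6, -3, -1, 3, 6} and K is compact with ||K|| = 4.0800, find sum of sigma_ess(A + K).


By Weyl's theorem, the essential spectrum is invariant under compact perturbations.
sigma_ess(A + K) = sigma_ess(A) = {-6, -3, -1, 3, 6}
Sum = -6 + -3 + -1 + 3 + 6 = -1

-1


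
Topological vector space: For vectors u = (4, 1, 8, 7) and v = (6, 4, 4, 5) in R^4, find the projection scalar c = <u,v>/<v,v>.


Computing <u,v> = 4*6 + 1*4 + 8*4 + 7*5 = 95
Computing <v,v> = 6^2 + 4^2 + 4^2 + 5^2 = 93
Projection coefficient = 95/93 = 1.0215

1.0215


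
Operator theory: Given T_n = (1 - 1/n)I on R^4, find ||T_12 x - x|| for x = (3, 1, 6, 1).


T_12 x - x = (1 - 1/12)x - x = -x/12
||x|| = sqrt(47) = 6.8557
||T_12 x - x|| = ||x||/12 = 6.8557/12 = 0.5713

0.5713


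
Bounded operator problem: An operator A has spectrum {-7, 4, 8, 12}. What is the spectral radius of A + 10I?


Spectrum of A + 10I = {3, 14, 18, 22}
Spectral radius = max |lambda| over the shifted spectrum
= max(3, 14, 18, 22) = 22

22


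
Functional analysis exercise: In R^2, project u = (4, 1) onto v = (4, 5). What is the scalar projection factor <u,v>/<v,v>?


Computing <u,v> = 4*4 + 1*5 = 21
Computing <v,v> = 4^2 + 5^2 = 41
Projection coefficient = 21/41 = 0.5122

0.5122


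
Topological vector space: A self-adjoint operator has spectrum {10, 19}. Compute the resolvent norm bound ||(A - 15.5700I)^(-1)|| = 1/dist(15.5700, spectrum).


dist(15.5700, {10, 19}) = min(|15.5700 - 10|, |15.5700 - 19|)
= min(5.5700, 3.4300) = 3.4300
Resolvent bound = 1/3.4300 = 0.2915

0.2915


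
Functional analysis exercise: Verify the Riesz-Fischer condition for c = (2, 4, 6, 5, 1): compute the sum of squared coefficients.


sum |c_n|^2 = 2^2 + 4^2 + 6^2 + 5^2 + 1^2
= 4 + 16 + 36 + 25 + 1
= 82

82


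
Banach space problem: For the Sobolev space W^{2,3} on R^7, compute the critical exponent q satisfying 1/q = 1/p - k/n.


Using the Sobolev embedding formula: 1/q = 1/p - k/n
1/q = 1/3 - 2/7 = 1/21
q = 1/(1/21) = 21

21.0000


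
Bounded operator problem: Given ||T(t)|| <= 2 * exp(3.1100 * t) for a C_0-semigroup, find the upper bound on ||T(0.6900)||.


||T(0.6900)|| <= 2 * exp(3.1100 * 0.6900)
= 2 * exp(2.1459)
= 2 * 8.5497
= 17.0995

17.0995


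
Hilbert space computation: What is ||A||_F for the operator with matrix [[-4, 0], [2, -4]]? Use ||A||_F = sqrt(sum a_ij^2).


||A||_F^2 = sum a_ij^2
= (-4)^2 + 0^2 + 2^2 + (-4)^2
= 16 + 0 + 4 + 16 = 36
||A||_F = sqrt(36) = 6.0000

6.0000


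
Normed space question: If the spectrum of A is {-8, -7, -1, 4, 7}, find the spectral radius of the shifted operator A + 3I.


Spectrum of A + 3I = {-5, -4, 2, 7, 10}
Spectral radius = max |lambda| over the shifted spectrum
= max(5, 4, 2, 7, 10) = 10

10


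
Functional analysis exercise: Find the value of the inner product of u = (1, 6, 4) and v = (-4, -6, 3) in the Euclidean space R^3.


Computing the standard inner product <u, v> = sum u_i * v_i
= 1*-4 + 6*-6 + 4*3
= -4 + -36 + 12
= -28

-28


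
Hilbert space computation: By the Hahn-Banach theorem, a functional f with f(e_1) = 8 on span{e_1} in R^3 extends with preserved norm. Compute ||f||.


The norm of f is given by ||f|| = sup_{||x||=1} |f(x)|.
On span{e_1}, ||e_1|| = 1, so ||f|| = |f(e_1)| / ||e_1||
= |8| / 1 = 8.0000

8.0000


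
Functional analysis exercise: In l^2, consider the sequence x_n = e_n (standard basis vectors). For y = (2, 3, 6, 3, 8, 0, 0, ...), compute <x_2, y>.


x_2 = e_2 is the standard basis vector with 1 in position 2.
<x_2, y> = y_2 = 3
As n -> infinity, <x_n, y> -> 0, confirming weak convergence of (x_n) to 0.

3


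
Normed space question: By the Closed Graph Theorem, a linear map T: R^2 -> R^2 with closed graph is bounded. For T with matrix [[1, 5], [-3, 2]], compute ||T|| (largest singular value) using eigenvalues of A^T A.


A^T A = [[10, -1], [-1, 29]]
trace(A^T A) = 39, det(A^T A) = 289
discriminant = 39^2 - 4*289 = 365
Largest eigenvalue of A^T A = (trace + sqrt(disc))/2 = 29.0525
||T|| = sqrt(29.0525) = 5.3900

5.3900


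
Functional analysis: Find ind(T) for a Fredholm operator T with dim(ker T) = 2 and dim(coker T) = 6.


The Fredholm index is defined as ind(T) = dim(ker T) - dim(coker T)
= 2 - 6
= -4

-4


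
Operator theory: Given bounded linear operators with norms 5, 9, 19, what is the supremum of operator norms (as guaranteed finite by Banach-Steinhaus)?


By the Uniform Boundedness Principle, the supremum of norms is finite.
sup_k ||T_k|| = max(5, 9, 19) = 19

19


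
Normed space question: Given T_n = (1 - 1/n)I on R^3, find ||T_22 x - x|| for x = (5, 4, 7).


T_22 x - x = (1 - 1/22)x - x = -x/22
||x|| = sqrt(90) = 9.4868
||T_22 x - x|| = ||x||/22 = 9.4868/22 = 0.4312

0.4312


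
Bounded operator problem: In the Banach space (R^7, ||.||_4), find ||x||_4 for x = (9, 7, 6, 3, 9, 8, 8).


The l^4 norm = (sum |x_i|^4)^(1/4)
Sum of 4th powers = 6561 + 2401 + 1296 + 81 + 6561 + 4096 + 4096 = 25092
||x||_4 = (25092)^(1/4) = 12.5859

12.5859


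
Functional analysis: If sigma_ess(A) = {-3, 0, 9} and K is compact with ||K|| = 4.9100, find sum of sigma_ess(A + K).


By Weyl's theorem, the essential spectrum is invariant under compact perturbations.
sigma_ess(A + K) = sigma_ess(A) = {-3, 0, 9}
Sum = -3 + 0 + 9 = 6

6


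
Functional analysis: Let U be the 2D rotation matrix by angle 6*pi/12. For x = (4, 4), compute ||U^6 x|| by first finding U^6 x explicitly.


U is a rotation by theta = 6*pi/12
U^6 = rotation by 6*theta = 36*pi/12 = 12*pi/12 (mod 2*pi)
cos(12*pi/12) = -1.0000, sin(12*pi/12) = 0.0000
U^6 x = (-1.0000 * 4 - 0.0000 * 4, 0.0000 * 4 + -1.0000 * 4)
= (-4.0000, -4.0000)
||U^6 x|| = sqrt((-4.0000)^2 + (-4.0000)^2) = sqrt(32.0000) = 5.6569

5.6569


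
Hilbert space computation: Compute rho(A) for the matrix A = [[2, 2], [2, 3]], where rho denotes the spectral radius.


For a 2x2 matrix, eigenvalues satisfy lambda^2 - (trace)*lambda + det = 0
trace = 2 + 3 = 5
det = 2*3 - 2*2 = 2
discriminant = 5^2 - 4*(2) = 17
spectral radius = max |eigenvalue| = 4.5616

4.5616


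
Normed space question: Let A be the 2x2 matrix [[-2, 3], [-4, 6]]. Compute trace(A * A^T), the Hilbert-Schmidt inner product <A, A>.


trace(A * A^T) = sum of squares of all entries
= (-2)^2 + 3^2 + (-4)^2 + 6^2
= 4 + 9 + 16 + 36
= 65

65


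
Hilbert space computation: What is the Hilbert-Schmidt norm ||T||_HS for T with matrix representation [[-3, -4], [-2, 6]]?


The Hilbert-Schmidt norm is sqrt(sum of squares of all entries).
Sum of squares = (-3)^2 + (-4)^2 + (-2)^2 + 6^2
= 9 + 16 + 4 + 36 = 65
||T||_HS = sqrt(65) = 8.0623

8.0623


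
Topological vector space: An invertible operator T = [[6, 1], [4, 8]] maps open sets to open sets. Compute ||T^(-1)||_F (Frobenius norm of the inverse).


det(T) = 6*8 - 1*4 = 44
T^(-1) = (1/44) * [[8, -1], [-4, 6]] = [[0.1818, -0.0227], [-0.0909, 0.1364]]
||T^(-1)||_F^2 = 0.1818^2 + (-0.0227)^2 + (-0.0909)^2 + 0.1364^2 = 0.0604
||T^(-1)||_F = sqrt(0.0604) = 0.2458

0.2458


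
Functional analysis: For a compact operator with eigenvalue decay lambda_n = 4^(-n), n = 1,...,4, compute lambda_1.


The eigenvalue formula gives lambda_1 = 1/4^1
= 1/4
= 0.2500

0.2500


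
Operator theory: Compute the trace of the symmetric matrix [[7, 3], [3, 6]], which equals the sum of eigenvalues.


For a self-adjoint (symmetric) matrix, the eigenvalues are real.
The sum of eigenvalues equals the trace of the matrix.
trace = 7 + 6 = 13

13


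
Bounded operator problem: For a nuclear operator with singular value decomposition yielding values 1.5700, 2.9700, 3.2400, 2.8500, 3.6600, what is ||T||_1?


The nuclear norm is the sum of all singular values.
||T||_1 = 1.5700 + 2.9700 + 3.2400 + 2.8500 + 3.6600
= 14.2900

14.2900


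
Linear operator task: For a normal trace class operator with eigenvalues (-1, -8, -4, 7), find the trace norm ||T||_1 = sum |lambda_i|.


For a normal operator, singular values equal |eigenvalues|.
Trace norm = sum |lambda_i| = 1 + 8 + 4 + 7
= 20

20


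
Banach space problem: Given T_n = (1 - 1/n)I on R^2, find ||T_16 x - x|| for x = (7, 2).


T_16 x - x = (1 - 1/16)x - x = -x/16
||x|| = sqrt(53) = 7.2801
||T_16 x - x|| = ||x||/16 = 7.2801/16 = 0.4550

0.4550


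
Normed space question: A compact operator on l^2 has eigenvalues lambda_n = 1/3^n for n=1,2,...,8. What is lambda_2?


The eigenvalue formula gives lambda_2 = 1/3^2
= 1/9
= 0.1111

0.1111


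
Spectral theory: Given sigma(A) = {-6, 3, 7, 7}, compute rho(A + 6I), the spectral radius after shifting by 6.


Spectrum of A + 6I = {0, 9, 13, 13}
Spectral radius = max |lambda| over the shifted spectrum
= max(0, 9, 13, 13) = 13

13


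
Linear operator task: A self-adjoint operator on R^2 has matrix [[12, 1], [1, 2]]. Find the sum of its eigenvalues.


For a self-adjoint (symmetric) matrix, the eigenvalues are real.
The sum of eigenvalues equals the trace of the matrix.
trace = 12 + 2 = 14

14


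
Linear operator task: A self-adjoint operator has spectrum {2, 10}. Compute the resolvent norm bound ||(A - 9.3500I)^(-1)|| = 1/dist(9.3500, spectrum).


dist(9.3500, {2, 10}) = min(|9.3500 - 2|, |9.3500 - 10|)
= min(7.3500, 0.6500) = 0.6500
Resolvent bound = 1/0.6500 = 1.5385

1.5385


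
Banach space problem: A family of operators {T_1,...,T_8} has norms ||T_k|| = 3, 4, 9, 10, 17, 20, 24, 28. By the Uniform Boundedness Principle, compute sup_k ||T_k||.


By the Uniform Boundedness Principle, the supremum of norms is finite.
sup_k ||T_k|| = max(3, 4, 9, 10, 17, 20, 24, 28) = 28

28


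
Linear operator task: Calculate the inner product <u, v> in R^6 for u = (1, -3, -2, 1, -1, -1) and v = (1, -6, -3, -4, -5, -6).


Computing the standard inner product <u, v> = sum u_i * v_i
= 1*1 + -3*-6 + -2*-3 + 1*-4 + -1*-5 + -1*-6
= 1 + 18 + 6 + -4 + 5 + 6
= 32

32


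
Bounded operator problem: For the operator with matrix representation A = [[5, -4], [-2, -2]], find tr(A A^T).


trace(A * A^T) = sum of squares of all entries
= 5^2 + (-4)^2 + (-2)^2 + (-2)^2
= 25 + 16 + 4 + 4
= 49

49


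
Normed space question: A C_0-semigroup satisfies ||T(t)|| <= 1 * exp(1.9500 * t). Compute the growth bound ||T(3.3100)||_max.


||T(3.3100)|| <= 1 * exp(1.9500 * 3.3100)
= 1 * exp(6.4545)
= 1 * 635.5559
= 635.5559

635.5559


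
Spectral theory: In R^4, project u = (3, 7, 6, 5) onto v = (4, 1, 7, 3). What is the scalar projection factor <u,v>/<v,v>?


Computing <u,v> = 3*4 + 7*1 + 6*7 + 5*3 = 76
Computing <v,v> = 4^2 + 1^2 + 7^2 + 3^2 = 75
Projection coefficient = 76/75 = 1.0133

1.0133


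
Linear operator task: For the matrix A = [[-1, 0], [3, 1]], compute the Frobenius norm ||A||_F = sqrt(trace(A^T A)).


||A||_F^2 = sum a_ij^2
= (-1)^2 + 0^2 + 3^2 + 1^2
= 1 + 0 + 9 + 1 = 11
||A||_F = sqrt(11) = 3.3166

3.3166


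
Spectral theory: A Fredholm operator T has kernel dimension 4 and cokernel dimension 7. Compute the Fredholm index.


The Fredholm index is defined as ind(T) = dim(ker T) - dim(coker T)
= 4 - 7
= -3

-3


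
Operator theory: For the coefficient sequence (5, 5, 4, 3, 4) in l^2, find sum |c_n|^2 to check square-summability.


sum |c_n|^2 = 5^2 + 5^2 + 4^2 + 3^2 + 4^2
= 25 + 25 + 16 + 9 + 16
= 91

91


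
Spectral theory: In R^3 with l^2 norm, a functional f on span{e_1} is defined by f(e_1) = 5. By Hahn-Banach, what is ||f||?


The norm of f is given by ||f|| = sup_{||x||=1} |f(x)|.
On span{e_1}, ||e_1|| = 1, so ||f|| = |f(e_1)| / ||e_1||
= |5| / 1 = 5.0000

5.0000


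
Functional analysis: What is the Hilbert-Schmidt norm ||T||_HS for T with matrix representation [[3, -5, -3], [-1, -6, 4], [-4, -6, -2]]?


The Hilbert-Schmidt norm is sqrt(sum of squares of all entries).
Sum of squares = 3^2 + (-5)^2 + (-3)^2 + (-1)^2 + (-6)^2 + 4^2 + (-4)^2 + (-6)^2 + (-2)^2
= 9 + 25 + 9 + 1 + 36 + 16 + 16 + 36 + 4 = 152
||T||_HS = sqrt(152) = 12.3288

12.3288


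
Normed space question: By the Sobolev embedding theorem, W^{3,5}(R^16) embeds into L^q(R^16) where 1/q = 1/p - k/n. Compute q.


Using the Sobolev embedding formula: 1/q = 1/p - k/n
1/q = 1/5 - 3/16 = 1/80
q = 1/(1/80) = 80

80.0000


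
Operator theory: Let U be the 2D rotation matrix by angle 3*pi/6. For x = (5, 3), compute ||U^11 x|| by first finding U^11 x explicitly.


U is a rotation by theta = 3*pi/6
U^11 = rotation by 11*theta = 33*pi/6 = 9*pi/6 (mod 2*pi)
cos(9*pi/6) = 0.0000, sin(9*pi/6) = -1.0000
U^11 x = (0.0000 * 5 - -1.0000 * 3, -1.0000 * 5 + 0.0000 * 3)
= (3.0000, -5.0000)
||U^11 x|| = sqrt(3.0000^2 + (-5.0000)^2) = sqrt(34.0000) = 5.8310

5.8310


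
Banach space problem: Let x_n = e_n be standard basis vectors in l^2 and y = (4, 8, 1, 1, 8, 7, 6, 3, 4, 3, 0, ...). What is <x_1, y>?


x_1 = e_1 is the standard basis vector with 1 in position 1.
<x_1, y> = y_1 = 4
As n -> infinity, <x_n, y> -> 0, confirming weak convergence of (x_n) to 0.

4


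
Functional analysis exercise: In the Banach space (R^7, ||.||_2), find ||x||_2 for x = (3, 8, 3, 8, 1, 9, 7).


The l^2 norm = (sum |x_i|^2)^(1/2)
Sum of 2th powers = 9 + 64 + 9 + 64 + 1 + 81 + 49 = 277
||x||_2 = (277)^(1/2) = 16.6433

16.6433


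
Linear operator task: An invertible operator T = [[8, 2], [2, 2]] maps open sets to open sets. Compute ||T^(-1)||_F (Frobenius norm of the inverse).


det(T) = 8*2 - 2*2 = 12
T^(-1) = (1/12) * [[2, -2], [-2, 8]] = [[0.1667, -0.1667], [-0.1667, 0.6667]]
||T^(-1)||_F^2 = 0.1667^2 + (-0.1667)^2 + (-0.1667)^2 + 0.6667^2 = 0.5278
||T^(-1)||_F = sqrt(0.5278) = 0.7265

0.7265


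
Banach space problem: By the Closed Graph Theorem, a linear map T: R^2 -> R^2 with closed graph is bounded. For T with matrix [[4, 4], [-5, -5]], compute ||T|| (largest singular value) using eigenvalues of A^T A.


A^T A = [[41, 41], [41, 41]]
trace(A^T A) = 82, det(A^T A) = 0
discriminant = 82^2 - 4*0 = 6724
Largest eigenvalue of A^T A = (trace + sqrt(disc))/2 = 82.0000
||T|| = sqrt(82.0000) = 9.0554

9.0554


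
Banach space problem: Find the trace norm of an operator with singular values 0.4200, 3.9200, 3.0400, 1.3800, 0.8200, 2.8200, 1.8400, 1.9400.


The nuclear norm is the sum of all singular values.
||T||_1 = 0.4200 + 3.9200 + 3.0400 + 1.3800 + 0.8200 + 2.8200 + 1.8400 + 1.9400
= 16.1800

16.1800


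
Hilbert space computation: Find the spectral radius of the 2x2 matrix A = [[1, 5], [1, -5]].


For a 2x2 matrix, eigenvalues satisfy lambda^2 - (trace)*lambda + det = 0
trace = 1 + -5 = -4
det = 1*-5 - 5*1 = -10
discriminant = (-4)^2 - 4*(-10) = 56
spectral radius = max |eigenvalue| = 5.7417

5.7417


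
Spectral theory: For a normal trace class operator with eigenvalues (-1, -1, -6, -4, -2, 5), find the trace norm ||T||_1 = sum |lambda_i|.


For a normal operator, singular values equal |eigenvalues|.
Trace norm = sum |lambda_i| = 1 + 1 + 6 + 4 + 2 + 5
= 19

19


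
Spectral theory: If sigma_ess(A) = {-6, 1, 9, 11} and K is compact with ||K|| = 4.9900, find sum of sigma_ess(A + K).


By Weyl's theorem, the essential spectrum is invariant under compact perturbations.
sigma_ess(A + K) = sigma_ess(A) = {-6, 1, 9, 11}
Sum = -6 + 1 + 9 + 11 = 15

15


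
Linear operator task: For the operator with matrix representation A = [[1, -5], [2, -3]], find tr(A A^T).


trace(A * A^T) = sum of squares of all entries
= 1^2 + (-5)^2 + 2^2 + (-3)^2
= 1 + 25 + 4 + 9
= 39

39


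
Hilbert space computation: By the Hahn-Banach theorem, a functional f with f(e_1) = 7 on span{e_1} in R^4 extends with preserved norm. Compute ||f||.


The norm of f is given by ||f|| = sup_{||x||=1} |f(x)|.
On span{e_1}, ||e_1|| = 1, so ||f|| = |f(e_1)| / ||e_1||
= |7| / 1 = 7.0000

7.0000


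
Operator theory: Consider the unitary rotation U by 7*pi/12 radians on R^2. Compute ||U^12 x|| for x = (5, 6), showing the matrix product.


U is a rotation by theta = 7*pi/12
U^12 = rotation by 12*theta = 84*pi/12 = 12*pi/12 (mod 2*pi)
cos(12*pi/12) = -1.0000, sin(12*pi/12) = 0.0000
U^12 x = (-1.0000 * 5 - 0.0000 * 6, 0.0000 * 5 + -1.0000 * 6)
= (-5.0000, -6.0000)
||U^12 x|| = sqrt((-5.0000)^2 + (-6.0000)^2) = sqrt(61.0000) = 7.8102

7.8102


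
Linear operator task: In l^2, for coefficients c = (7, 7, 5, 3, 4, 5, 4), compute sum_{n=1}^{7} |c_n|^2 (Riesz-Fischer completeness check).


sum |c_n|^2 = 7^2 + 7^2 + 5^2 + 3^2 + 4^2 + 5^2 + 4^2
= 49 + 49 + 25 + 9 + 16 + 25 + 16
= 189

189


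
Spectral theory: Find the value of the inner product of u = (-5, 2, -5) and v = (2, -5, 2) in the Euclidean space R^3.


Computing the standard inner product <u, v> = sum u_i * v_i
= -5*2 + 2*-5 + -5*2
= -10 + -10 + -10
= -30

-30


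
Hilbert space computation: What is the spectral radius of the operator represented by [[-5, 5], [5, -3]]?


For a 2x2 matrix, eigenvalues satisfy lambda^2 - (trace)*lambda + det = 0
trace = -5 + -3 = -8
det = -5*-3 - 5*5 = -10
discriminant = (-8)^2 - 4*(-10) = 104
spectral radius = max |eigenvalue| = 9.0990

9.0990


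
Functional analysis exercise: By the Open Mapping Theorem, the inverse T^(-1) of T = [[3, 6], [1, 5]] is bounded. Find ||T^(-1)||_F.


det(T) = 3*5 - 6*1 = 9
T^(-1) = (1/9) * [[5, -6], [-1, 3]] = [[0.5556, -0.6667], [-0.1111, 0.3333]]
||T^(-1)||_F^2 = 0.5556^2 + (-0.6667)^2 + (-0.1111)^2 + 0.3333^2 = 0.8765
||T^(-1)||_F = sqrt(0.8765) = 0.9362

0.9362


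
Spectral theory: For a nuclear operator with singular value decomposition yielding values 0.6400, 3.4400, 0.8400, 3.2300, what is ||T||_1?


The nuclear norm is the sum of all singular values.
||T||_1 = 0.6400 + 3.4400 + 0.8400 + 3.2300
= 8.1500

8.1500


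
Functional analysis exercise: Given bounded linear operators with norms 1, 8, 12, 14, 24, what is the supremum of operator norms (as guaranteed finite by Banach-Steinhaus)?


By the Uniform Boundedness Principle, the supremum of norms is finite.
sup_k ||T_k|| = max(1, 8, 12, 14, 24) = 24

24


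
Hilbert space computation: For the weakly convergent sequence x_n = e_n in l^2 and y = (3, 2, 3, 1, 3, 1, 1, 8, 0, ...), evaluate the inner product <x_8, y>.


x_8 = e_8 is the standard basis vector with 1 in position 8.
<x_8, y> = y_8 = 8
As n -> infinity, <x_n, y> -> 0, confirming weak convergence of (x_n) to 0.

8


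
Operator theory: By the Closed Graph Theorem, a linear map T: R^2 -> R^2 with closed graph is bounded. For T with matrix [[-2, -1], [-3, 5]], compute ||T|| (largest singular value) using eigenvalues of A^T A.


A^T A = [[13, -13], [-13, 26]]
trace(A^T A) = 39, det(A^T A) = 169
discriminant = 39^2 - 4*169 = 845
Largest eigenvalue of A^T A = (trace + sqrt(disc))/2 = 34.0344
||T|| = sqrt(34.0344) = 5.8339

5.8339


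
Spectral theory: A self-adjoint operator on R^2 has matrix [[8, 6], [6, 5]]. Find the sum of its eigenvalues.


For a self-adjoint (symmetric) matrix, the eigenvalues are real.
The sum of eigenvalues equals the trace of the matrix.
trace = 8 + 5 = 13

13


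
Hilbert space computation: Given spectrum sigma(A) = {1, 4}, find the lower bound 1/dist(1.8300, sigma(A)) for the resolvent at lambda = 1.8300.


dist(1.8300, {1, 4}) = min(|1.8300 - 1|, |1.8300 - 4|)
= min(0.8300, 2.1700) = 0.8300
Resolvent bound = 1/0.8300 = 1.2048

1.2048


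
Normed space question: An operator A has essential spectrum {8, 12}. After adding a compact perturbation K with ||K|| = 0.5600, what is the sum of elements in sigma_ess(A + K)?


By Weyl's theorem, the essential spectrum is invariant under compact perturbations.
sigma_ess(A + K) = sigma_ess(A) = {8, 12}
Sum = 8 + 12 = 20

20


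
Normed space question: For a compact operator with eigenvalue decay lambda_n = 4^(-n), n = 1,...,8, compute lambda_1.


The eigenvalue formula gives lambda_1 = 1/4^1
= 1/4
= 0.2500

0.2500


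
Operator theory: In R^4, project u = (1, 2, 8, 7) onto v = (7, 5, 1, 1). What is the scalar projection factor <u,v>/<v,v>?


Computing <u,v> = 1*7 + 2*5 + 8*1 + 7*1 = 32
Computing <v,v> = 7^2 + 5^2 + 1^2 + 1^2 = 76
Projection coefficient = 32/76 = 0.4211

0.4211


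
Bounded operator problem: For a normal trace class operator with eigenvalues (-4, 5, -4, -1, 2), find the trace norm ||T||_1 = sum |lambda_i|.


For a normal operator, singular values equal |eigenvalues|.
Trace norm = sum |lambda_i| = 4 + 5 + 4 + 1 + 2
= 16

16


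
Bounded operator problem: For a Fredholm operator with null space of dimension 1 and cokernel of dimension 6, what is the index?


The Fredholm index is defined as ind(T) = dim(ker T) - dim(coker T)
= 1 - 6
= -5

-5


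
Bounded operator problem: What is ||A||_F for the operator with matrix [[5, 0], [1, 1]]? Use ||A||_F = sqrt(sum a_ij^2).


||A||_F^2 = sum a_ij^2
= 5^2 + 0^2 + 1^2 + 1^2
= 25 + 0 + 1 + 1 = 27
||A||_F = sqrt(27) = 5.1962

5.1962


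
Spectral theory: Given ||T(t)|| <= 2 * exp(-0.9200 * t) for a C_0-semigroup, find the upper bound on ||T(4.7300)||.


||T(4.7300)|| <= 2 * exp(-0.9200 * 4.7300)
= 2 * exp(-4.3516)
= 2 * 0.0129
= 0.0258

0.0258


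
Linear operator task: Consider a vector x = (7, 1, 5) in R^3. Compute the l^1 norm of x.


The l^1 norm equals the sum of absolute values of all components.
||x||_1 = 7 + 1 + 5
= 13

13.0000
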